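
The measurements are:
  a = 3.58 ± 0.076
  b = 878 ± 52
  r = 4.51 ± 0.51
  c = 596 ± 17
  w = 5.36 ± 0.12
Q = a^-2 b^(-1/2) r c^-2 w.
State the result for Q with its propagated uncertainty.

Since Q is a product/quotient, work with relative uncertainties:
  (-2·δa/a)² = (-2×0.0212)² = 0.00180;  (−½·δb/b)² = (-0.5×0.0592)² = 0.000877;  (1·δr/r)² = (1×0.113)² = 0.0128;  (-2·δc/c)² = (-2×0.0285)² = 0.00325;  (1·δw/w)² = (1×0.0224)² = 0.000501
δQ/Q = √(0.0192) = 0.139
Q = 1.79e-07, so δQ = 0.139 × 1.79e-07 = 2.48e-08.

(1.79 ± 0.248) × 10^-7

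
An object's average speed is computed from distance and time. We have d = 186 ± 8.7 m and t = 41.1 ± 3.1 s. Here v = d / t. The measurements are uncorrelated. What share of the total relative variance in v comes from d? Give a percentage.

(δv/v)² = (1·δd/d)² + (-1·δt/t)²
  d term: (1×0.0468)² = 0.00219
  t term: (-1×0.0754)² = 0.00569
Total = 0.00788. Share from d = 0.00219/0.00788 = 0.278.

27.8%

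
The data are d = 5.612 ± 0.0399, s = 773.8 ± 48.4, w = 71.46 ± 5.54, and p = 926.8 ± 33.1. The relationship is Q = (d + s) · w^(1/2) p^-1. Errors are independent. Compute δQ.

Let u = d + s = 779.4. δu = √(δd² + δs²) = √(0.00159 + 2340) = 48.4, so δu/u = 0.0621.
Q is then a monomial in u, w, p:
δQ/Q = √((δu/u)² + (½·δw/w)² + (-1·δp/p)²) = √(0.00386 + 0.00150 + 0.00128) = 0.0815
Q = 7.109, so δQ = 0.0815 × 7.109 = 0.579.

0.579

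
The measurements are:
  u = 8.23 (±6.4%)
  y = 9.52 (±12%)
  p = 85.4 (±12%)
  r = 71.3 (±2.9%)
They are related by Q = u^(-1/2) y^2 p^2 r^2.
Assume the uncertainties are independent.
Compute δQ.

4.05e+08

Relative error in a monomial: (δQ/Q)² = Σ (nᵢ · δxᵢ/xᵢ)².
  (−½·δu/u)² = (-0.5×0.0640)² = 0.00102;  (2·δy/y)² = (2×0.120)² = 0.0576;  (2·δp/p)² = (2×0.120)² = 0.0576;  (2·δr/r)² = (2×0.0290)² = 0.00336
δQ/Q = √(0.120) = 0.346
Q = 1.17e+09, so δQ = 0.346 × 1.17e+09 = 4.05e+08.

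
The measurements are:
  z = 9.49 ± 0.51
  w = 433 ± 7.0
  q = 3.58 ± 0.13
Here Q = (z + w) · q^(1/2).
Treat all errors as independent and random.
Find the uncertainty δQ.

20.2

Let u = z + w = 442. δu = √(δz² + δw²) = √(0.260 + 49.0) = 7.02, so δu/u = 0.0159.
Q is then a monomial in u, q:
δQ/Q = √((δu/u)² + (½·δq/q)²) = √(0.000252 + 0.000330) = 0.0241
Q = 837, so δQ = 0.0241 × 837 = 20.2.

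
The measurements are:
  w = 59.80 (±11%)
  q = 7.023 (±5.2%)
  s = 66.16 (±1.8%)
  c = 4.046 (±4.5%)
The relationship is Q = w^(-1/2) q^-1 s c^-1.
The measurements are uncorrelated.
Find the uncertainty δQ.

Q is a product of powers, so relative uncertainties combine in quadrature:
  (−½·δw/w)² = (-0.5×0.110)² = 0.00302;  (-1·δq/q)² = (-1×0.0520)² = 0.00270;  (1·δs/s)² = (1×0.0180)² = 0.000324;  (-1·δc/c)² = (-1×0.0450)² = 0.00202
δQ/Q = √(0.00808) = 0.0899
Q = 0.3011, so δQ = 0.0899 × 0.3011 = 0.0271.

0.0271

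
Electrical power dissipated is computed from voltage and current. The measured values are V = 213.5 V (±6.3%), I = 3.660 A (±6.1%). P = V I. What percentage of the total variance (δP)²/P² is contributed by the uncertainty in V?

(δP/P)² = (1·δV/V)² + (1·δI/I)²
  V term: (1×0.0630)² = 0.00397
  I term: (1×0.0610)² = 0.00372
Total = 0.00769. Share from V = 0.00397/0.00769 = 0.516.

51.6%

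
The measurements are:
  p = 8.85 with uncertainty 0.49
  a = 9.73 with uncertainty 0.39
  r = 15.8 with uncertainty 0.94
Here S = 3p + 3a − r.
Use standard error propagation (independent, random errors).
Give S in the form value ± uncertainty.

39.9 ± 2.10

Each term contributes (cᵢ δxᵢ)² to (δS)²:
  (3·δp)² = 2.16;  (3·δa)² = 1.37;  (δr)² = 0.884
δS = √(4.41) = 2.10
S = 39.9.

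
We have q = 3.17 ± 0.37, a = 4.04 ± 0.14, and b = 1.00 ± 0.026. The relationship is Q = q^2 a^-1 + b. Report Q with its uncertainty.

Let p = q^2·a^-1 = 2.49. δp/p = √((2·δq/q)² + (-1·δa/a)²) = √(0.0545 + 0.00120) = 0.236, so δp = 0.587.
Q = p + b: δQ = √(δp² + δb²) = √(0.345 + 0.000676) = 0.588
Q = 3.49.

3.49 ± 0.588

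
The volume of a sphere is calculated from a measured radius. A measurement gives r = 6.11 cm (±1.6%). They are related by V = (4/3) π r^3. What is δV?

V ∝ r^3, so δV/V = |3| · δr/r = 3 × 0.0160 = 0.0480.
V = 955 cm^3, so δV = 0.0480 × 955 = 45.9 cm^3.

45.9 cm^3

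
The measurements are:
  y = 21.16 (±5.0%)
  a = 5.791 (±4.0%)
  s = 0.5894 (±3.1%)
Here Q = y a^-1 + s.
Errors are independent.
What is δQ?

Let p = y·a^-1 = 3.654. δp/p = √((1·δy/y)² + (-1·δa/a)²) = √(0.00250 + 0.00160) = 0.0640, so δp = 0.234.
Q = p + s: δQ = √(δp² + δs²) = √(0.0547 + 0.000334) = 0.235

0.235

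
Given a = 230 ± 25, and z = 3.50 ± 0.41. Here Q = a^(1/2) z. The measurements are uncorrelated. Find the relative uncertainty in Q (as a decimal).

Q is a product of powers, so relative uncertainties combine in quadrature:
  (½·δa/a)² = (0.5×0.109)² = 0.00295;  (1·δz/z)² = (1×0.117)² = 0.0137
δQ/Q = √(0.0167) = 0.129

0.129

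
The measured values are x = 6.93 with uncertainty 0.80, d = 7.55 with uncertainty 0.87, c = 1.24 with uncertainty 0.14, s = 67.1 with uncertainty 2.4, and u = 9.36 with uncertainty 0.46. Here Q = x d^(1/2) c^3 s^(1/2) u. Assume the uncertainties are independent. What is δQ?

1020

Relative error in a monomial: (δQ/Q)² = Σ (nᵢ · δxᵢ/xᵢ)².
  (1·δx/x)² = (1×0.115)² = 0.0133;  (½·δd/d)² = (0.5×0.115)² = 0.00332;  (3·δc/c)² = (3×0.113)² = 0.115;  (½·δs/s)² = (0.5×0.0358)² = 0.000320;  (1·δu/u)² = (1×0.0491)² = 0.00242
δQ/Q = √(0.134) = 0.366
Q = 2780, so δQ = 0.366 × 2780 = 1020.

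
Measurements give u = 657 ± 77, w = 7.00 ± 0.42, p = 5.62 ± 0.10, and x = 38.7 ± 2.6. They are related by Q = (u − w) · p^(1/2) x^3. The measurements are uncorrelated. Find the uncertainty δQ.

Let h = u − w = 650. δh = √(δu² + δw²) = √(5930 + 0.176) = 77.0, so δh/h = 0.118.
Q is then a monomial in h, p, x:
δQ/Q = √((δh/h)² + (½·δp/p)² + (3·δx/x)²) = √(0.0140 + 7.92e-05 + 0.0406) = 0.234
Q = 8.93e+07, so δQ = 0.234 × 8.93e+07 = 2.09e+07.

2.09e+07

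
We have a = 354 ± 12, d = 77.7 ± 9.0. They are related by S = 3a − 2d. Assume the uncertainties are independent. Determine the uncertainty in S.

40.2

For a sum/difference, combine absolute errors in quadrature:
  (3·δa)² = 1300;  (2·δd)² = 324
δS = √(1620) = 40.2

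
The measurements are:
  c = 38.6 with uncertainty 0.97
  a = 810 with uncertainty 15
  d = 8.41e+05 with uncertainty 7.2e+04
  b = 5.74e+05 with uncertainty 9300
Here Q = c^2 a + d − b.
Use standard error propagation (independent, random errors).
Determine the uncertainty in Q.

97200

Let p = c^2·a = 1.21e+06. δp/p = √((2·δc/c)² + (1·δa/a)²) = √(0.00253 + 0.000343) = 0.0536, so δp = 64600.
Q = p + d − b: δQ = √(δp² + δd² + δb²) = √(4.18e+09 + 5.18e+09 + 8.65e+07) = 97200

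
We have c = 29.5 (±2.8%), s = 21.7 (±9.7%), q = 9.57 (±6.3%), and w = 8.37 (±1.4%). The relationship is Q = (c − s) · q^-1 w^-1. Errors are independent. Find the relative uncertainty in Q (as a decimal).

0.297

Let u = c − s = 7.80. δu = √(δc² + δs²) = √(0.682 + 4.43) = 2.26, so δu/u = 0.290.
Q is then a monomial in u, q, w:
δQ/Q = √((δu/u)² + (-1·δq/q)² + (-1·δw/w)²) = √(0.0840 + 0.00397 + 0.000196) = 0.297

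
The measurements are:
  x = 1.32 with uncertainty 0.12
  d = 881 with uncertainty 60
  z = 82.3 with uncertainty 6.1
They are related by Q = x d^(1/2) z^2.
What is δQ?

47000

Relative error in a monomial: (δQ/Q)² = Σ (nᵢ · δxᵢ/xᵢ)².
  (1·δx/x)² = (1×0.0909)² = 0.00826;  (½·δd/d)² = (0.5×0.0681)² = 0.00116;  (2·δz/z)² = (2×0.0741)² = 0.0220
δQ/Q = √(0.0314) = 0.177
Q = 2.65e+05, so δQ = 0.177 × 2.65e+05 = 47000.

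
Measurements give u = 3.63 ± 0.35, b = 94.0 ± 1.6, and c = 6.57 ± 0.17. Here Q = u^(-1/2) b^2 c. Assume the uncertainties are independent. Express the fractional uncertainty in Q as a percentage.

6.44%

Products/powers → add relative errors in quadrature, weighted by exponent:
  (−½·δu/u)² = (-0.5×0.0964)² = 0.00232;  (2·δb/b)² = (2×0.0170)² = 0.00116;  (1·δc/c)² = (1×0.0259)² = 0.000670
δQ/Q = √(0.00415) = 0.0644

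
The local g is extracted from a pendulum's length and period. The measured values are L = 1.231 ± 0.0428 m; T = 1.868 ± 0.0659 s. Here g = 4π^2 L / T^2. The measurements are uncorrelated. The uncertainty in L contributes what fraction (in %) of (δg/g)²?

19.5%

(δg/g)² = (1·δL/L)² + (-2·δT/T)²
  L term: (1×0.0348)² = 0.00121
  T term: (-2×0.0353)² = 0.00498
Total = 0.00619. Share from L = 0.00121/0.00619 = 0.195.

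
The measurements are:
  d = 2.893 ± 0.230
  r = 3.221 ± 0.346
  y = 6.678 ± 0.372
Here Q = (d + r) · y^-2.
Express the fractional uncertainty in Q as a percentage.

13.0%

Let u = d + r = 6.114. δu = √(δd² + δr²) = √(0.0529 + 0.120) = 0.415, so δu/u = 0.0680.
Q is then a monomial in u, y:
δQ/Q = √((δu/u)² + (-2·δy/y)²) = √(0.00462 + 0.0124) = 0.130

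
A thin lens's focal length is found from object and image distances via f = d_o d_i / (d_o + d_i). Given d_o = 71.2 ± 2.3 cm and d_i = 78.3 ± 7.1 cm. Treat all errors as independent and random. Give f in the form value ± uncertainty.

37.3 ± 1.73 cm

∂f/∂d_o = (d_i/(d_o+d_i))² = 0.274;  ∂f/∂d_i = (d_o/(d_o+d_i))² = 0.227
δf = √((∂f/∂d_o · δd_o)² + (∂f/∂d_i · δd_i)²) = √(0.398 + 2.59) = 1.73 cm
f = 37.3 cm.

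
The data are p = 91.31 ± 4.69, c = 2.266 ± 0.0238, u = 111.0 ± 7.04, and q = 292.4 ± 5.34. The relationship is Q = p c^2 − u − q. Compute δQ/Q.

Let w = p·c^2 = 468.9. δw/w = √((1·δp/p)² + (2·δc/c)²) = √(0.00264 + 0.000441) = 0.0555, so δw = 26.0.
Q = w − u − q: δQ = √(δw² + δu² + δq²) = √(677 + 49.6 + 28.5) = 27.5
Q = 65.45, so δQ/Q = 27.5/65.45 = 0.420.

0.420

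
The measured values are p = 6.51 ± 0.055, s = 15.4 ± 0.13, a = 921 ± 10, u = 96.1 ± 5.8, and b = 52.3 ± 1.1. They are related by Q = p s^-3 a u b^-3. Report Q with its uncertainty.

0.00110 ± 0.000101

Relative error in a monomial: (δQ/Q)² = Σ (nᵢ · δxᵢ/xᵢ)².
  (1·δp/p)² = (1×0.00845)² = 7.14e-05;  (-3·δs/s)² = (-3×0.00844)² = 0.000641;  (1·δa/a)² = (1×0.0109)² = 0.000118;  (1·δu/u)² = (1×0.0604)² = 0.00364;  (-3·δb/b)² = (-3×0.0210)² = 0.00398
δQ/Q = √(0.00845) = 0.0919
Q = 0.00110, so δQ = 0.0919 × 0.00110 = 0.000101.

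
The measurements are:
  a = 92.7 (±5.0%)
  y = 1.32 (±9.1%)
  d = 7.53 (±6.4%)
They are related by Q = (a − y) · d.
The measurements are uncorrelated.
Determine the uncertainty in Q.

Let u = a − y = 91.4. δu = √(δa² + δy²) = √(21.5 + 0.0144) = 4.64, so δu/u = 0.0507.
Q is then a monomial in u, d:
δQ/Q = √((δu/u)² + (1·δd/d)²) = √(0.00257 + 0.00410) = 0.0817
Q = 688, so δQ = 0.0817 × 688 = 56.2.

56.2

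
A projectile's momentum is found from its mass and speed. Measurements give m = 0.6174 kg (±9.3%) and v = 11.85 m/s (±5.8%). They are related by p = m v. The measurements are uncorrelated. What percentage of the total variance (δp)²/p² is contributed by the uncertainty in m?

(δp/p)² = (1·δm/m)² + (1·δv/v)²
  m term: (1×0.0930)² = 0.00865
  v term: (1×0.0580)² = 0.00336
Total = 0.0120. Share from m = 0.00865/0.0120 = 0.720.

72.0%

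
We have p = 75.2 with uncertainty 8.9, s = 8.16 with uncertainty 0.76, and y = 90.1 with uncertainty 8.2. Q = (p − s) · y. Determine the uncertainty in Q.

Let u = p − s = 67.0. δu = √(δp² + δs²) = √(79.2 + 0.578) = 8.93, so δu/u = 0.133.
Q is then a monomial in u, y:
δQ/Q = √((δu/u)² + (1·δy/y)²) = √(0.0178 + 0.00828) = 0.161
Q = 6040, so δQ = 0.161 × 6040 = 975.

975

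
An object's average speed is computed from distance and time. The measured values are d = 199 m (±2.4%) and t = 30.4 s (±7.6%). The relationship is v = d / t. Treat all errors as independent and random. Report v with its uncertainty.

Each factor contributes (exponent × relative error)² to (δv/v)²:
  (1·δd/d)² = (1×0.0240)² = 0.000576;  (-1·δt/t)² = (-1×0.0760)² = 0.00578
δv/v = √(0.00635) = 0.0797
v = 6.55 m/s, so δv = 0.0797 × 6.55 = 0.522 m/s.

6.55 ± 0.522 m/s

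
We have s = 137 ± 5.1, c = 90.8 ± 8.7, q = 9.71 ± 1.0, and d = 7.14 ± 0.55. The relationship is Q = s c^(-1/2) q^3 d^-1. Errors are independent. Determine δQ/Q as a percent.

Each factor contributes (exponent × relative error)² to (δQ/Q)²:
  (1·δs/s)² = (1×0.0372)² = 0.00139;  (−½·δc/c)² = (-0.5×0.0958)² = 0.00230;  (3·δq/q)² = (3×0.103)² = 0.0955;  (-1·δd/d)² = (-1×0.0770)² = 0.00593
δQ/Q = √(0.105) = 0.324

32.4%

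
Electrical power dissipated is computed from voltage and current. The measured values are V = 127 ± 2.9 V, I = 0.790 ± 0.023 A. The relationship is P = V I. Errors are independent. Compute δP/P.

0.0370

Each factor contributes (exponent × relative error)² to (δP/P)²:
  (1·δV/V)² = (1×0.0228)² = 0.000521;  (1·δI/I)² = (1×0.0291)² = 0.000848
δP/P = √(0.00137) = 0.0370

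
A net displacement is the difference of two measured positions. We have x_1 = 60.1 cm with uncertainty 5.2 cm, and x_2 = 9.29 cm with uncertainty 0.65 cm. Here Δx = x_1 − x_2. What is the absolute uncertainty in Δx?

Absolute uncertainties add in quadrature for a linear combination:
  (δx_1)² = 27.0;  (δx_2)² = 0.423
δΔx = √(27.5) = 5.24 cm

5.24 cm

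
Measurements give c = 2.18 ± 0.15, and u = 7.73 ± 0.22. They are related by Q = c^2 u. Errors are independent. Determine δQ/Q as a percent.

Products/powers → add relative errors in quadrature, weighted by exponent:
  (2·δc/c)² = (2×0.0688)² = 0.0189;  (1·δu/u)² = (1×0.0285)² = 0.000810
δQ/Q = √(0.0197) = 0.141

14.1%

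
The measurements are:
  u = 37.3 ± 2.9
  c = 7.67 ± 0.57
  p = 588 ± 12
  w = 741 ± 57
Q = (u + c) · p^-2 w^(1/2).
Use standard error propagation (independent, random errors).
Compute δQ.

0.000306

Let h = u + c = 45.0. δh = √(δu² + δc²) = √(8.41 + 0.325) = 2.96, so δh/h = 0.0657.
Q is then a monomial in h, p, w:
δQ/Q = √((δh/h)² + (-2·δp/p)² + (½·δw/w)²) = √(0.00432 + 0.00167 + 0.00148) = 0.0864
Q = 0.00354, so δQ = 0.0864 × 0.00354 = 0.000306.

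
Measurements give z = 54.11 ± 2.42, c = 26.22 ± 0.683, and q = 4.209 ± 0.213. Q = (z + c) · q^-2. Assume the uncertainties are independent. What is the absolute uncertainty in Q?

0.480

Let u = z + c = 80.33. δu = √(δz² + δc²) = √(5.86 + 0.466) = 2.51, so δu/u = 0.0313.
Q is then a monomial in u, q:
δQ/Q = √((δu/u)² + (-2·δq/q)²) = √(0.000980 + 0.0102) = 0.106
Q = 4.534, so δQ = 0.106 × 4.534 = 0.480.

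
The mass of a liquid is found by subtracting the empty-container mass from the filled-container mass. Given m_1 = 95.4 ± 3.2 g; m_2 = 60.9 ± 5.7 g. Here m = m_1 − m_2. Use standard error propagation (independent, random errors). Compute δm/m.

Sums and differences: (δm)² = Σ (cᵢ δxᵢ)².
  (δm_1)² = 10.2;  (δm_2)² = 32.5
δm = √(42.7) = 6.54 g
m = 34.5 g, so δm/m = 6.54/34.5 = 0.189.

0.189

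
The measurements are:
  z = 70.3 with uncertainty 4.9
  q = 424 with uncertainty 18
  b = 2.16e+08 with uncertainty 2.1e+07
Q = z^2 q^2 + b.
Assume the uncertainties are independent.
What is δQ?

1.47e+08

Let p = z^2·q^2 = 8.88e+08. δp/p = √((2·δz/z)² + (2·δq/q)²) = √(0.0194 + 0.00721) = 0.163, so δp = 1.45e+08.
Q = p + b: δQ = √(δp² + δb²) = √(2.1e+16 + 4.41e+14) = 1.47e+08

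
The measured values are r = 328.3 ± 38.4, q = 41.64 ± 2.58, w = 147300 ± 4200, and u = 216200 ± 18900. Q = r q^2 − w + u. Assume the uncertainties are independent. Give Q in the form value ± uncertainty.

Let p = r·q^2 = 569200. δp/p = √((1·δr/r)² + (2·δq/q)²) = √(0.0137 + 0.0154) = 0.170, so δp = 97000.
Q = p − w + u: δQ = √(δp² + δw² + δu²) = √(9.41e+09 + 1.76e+07 + 3.57e+08) = 98900
Q = 638100.

638100 ± 98900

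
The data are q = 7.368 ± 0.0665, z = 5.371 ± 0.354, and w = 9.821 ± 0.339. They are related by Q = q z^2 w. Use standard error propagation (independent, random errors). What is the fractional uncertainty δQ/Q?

Relative error in a monomial: (δQ/Q)² = Σ (nᵢ · δxᵢ/xᵢ)².
  (1·δq/q)² = (1×0.00903)² = 8.15e-05;  (2·δz/z)² = (2×0.0659)² = 0.0174;  (1·δw/w)² = (1×0.0345)² = 0.00119
δQ/Q = √(0.0186) = 0.137

0.137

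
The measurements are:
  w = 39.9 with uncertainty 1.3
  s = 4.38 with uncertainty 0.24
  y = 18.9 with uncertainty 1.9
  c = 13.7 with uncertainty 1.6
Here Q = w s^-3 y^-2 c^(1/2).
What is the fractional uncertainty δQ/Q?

0.268

Q is a product of powers, so relative uncertainties combine in quadrature:
  (1·δw/w)² = (1×0.0326)² = 0.00106;  (-3·δs/s)² = (-3×0.0548)² = 0.0270;  (-2·δy/y)² = (-2×0.101)² = 0.0404;  (½·δc/c)² = (0.5×0.117)² = 0.00341
δQ/Q = √(0.0719) = 0.268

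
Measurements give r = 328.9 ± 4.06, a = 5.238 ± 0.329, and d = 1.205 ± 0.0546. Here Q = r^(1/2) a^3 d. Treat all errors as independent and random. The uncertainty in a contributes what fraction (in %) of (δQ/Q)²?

(δQ/Q)² = (½·δr/r)² + (3·δa/a)² + (1·δd/d)²
  r term: (0.5×0.0123)² = 3.81e-05
  a term: (3×0.0628)² = 0.0355
  d term: (1×0.0453)² = 0.00205
Total = 0.0376. Share from a = 0.0355/0.0376 = 0.944.

94.4%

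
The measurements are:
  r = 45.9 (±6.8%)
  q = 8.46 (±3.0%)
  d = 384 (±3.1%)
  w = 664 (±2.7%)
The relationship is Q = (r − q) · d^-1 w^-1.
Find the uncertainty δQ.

Let u = r − q = 37.4. δu = √(δr² + δq²) = √(9.74 + 0.0644) = 3.13, so δu/u = 0.0836.
Q is then a monomial in u, d, w:
δQ/Q = √((δu/u)² + (-1·δd/d)² + (-1·δw/w)²) = √(0.00700 + 0.000961 + 0.000729) = 0.0932
Q = 0.000147, so δQ = 0.0932 × 0.000147 = 1.37e-05.

1.37e-05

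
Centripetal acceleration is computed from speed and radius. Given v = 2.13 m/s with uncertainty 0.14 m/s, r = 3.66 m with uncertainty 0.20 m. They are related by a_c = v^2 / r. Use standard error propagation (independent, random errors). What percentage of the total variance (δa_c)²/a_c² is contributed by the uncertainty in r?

(δa_c/a_c)² = (2·δv/v)² + (-1·δr/r)²
  v term: (2×0.0657)² = 0.0173
  r term: (-1×0.0546)² = 0.00299
Total = 0.0203. Share from r = 0.00299/0.0203 = 0.147.

14.7%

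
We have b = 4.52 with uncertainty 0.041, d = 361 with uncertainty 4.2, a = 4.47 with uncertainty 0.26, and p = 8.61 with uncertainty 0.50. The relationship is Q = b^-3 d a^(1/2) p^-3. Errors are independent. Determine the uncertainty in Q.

0.00232

Q is a product of powers, so relative uncertainties combine in quadrature:
  (-3·δb/b)² = (-3×0.00907)² = 0.000741;  (1·δd/d)² = (1×0.0116)² = 0.000135;  (½·δa/a)² = (0.5×0.0582)² = 0.000846;  (-3·δp/p)² = (-3×0.0581)² = 0.0304
δQ/Q = √(0.0321) = 0.179
Q = 0.0129, so δQ = 0.179 × 0.0129 = 0.00232.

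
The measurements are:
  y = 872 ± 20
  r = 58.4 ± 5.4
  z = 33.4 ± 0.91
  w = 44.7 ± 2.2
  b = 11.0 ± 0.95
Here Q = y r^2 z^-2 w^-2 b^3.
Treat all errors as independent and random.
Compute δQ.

601

Relative error in a monomial: (δQ/Q)² = Σ (nᵢ · δxᵢ/xᵢ)².
  (1·δy/y)² = (1×0.0229)² = 0.000526;  (2·δr/r)² = (2×0.0925)² = 0.0342;  (-2·δz/z)² = (-2×0.0272)² = 0.00297;  (-2·δw/w)² = (-2×0.0492)² = 0.00969;  (3·δb/b)² = (3×0.0864)² = 0.0671
δQ/Q = √(0.115) = 0.338
Q = 1780, so δQ = 0.338 × 1780 = 601.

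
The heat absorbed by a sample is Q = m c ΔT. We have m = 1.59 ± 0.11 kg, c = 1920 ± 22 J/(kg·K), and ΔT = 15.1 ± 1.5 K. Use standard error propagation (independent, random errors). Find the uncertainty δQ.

Q is a product of powers, so relative uncertainties combine in quadrature:
  (1·δm/m)² = (1×0.0692)² = 0.00479;  (1·δc/c)² = (1×0.0115)² = 0.000131;  (1·δΔT/ΔT)² = (1×0.0993)² = 0.00987
δQ/Q = √(0.0148) = 0.122
Q = 46100 J, so δQ = 0.122 × 46100 = 5610 J.

5610 J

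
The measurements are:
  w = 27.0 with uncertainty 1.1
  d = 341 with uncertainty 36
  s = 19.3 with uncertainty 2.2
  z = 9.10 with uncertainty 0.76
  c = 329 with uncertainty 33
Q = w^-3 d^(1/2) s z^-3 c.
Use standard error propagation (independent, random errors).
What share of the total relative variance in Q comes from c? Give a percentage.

9.72%

(δQ/Q)² = (-3·δw/w)² + (½·δd/d)² + (1·δs/s)² + (-3·δz/z)² + (1·δc/c)²
  w term: (-3×0.0407)² = 0.0149
  d term: (0.5×0.106)² = 0.00279
  s term: (1×0.114)² = 0.0130
  z term: (-3×0.0835)² = 0.0628
  c term: (1×0.100)² = 0.0101
Total = 0.104. Share from c = 0.0101/0.104 = 0.0972.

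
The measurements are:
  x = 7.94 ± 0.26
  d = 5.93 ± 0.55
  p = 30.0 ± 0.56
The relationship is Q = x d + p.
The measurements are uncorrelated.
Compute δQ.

4.66

Let w = x·d = 47.1. δw/w = √((1·δx/x)² + (1·δd/d)²) = √(0.00107 + 0.00860) = 0.0984, so δw = 4.63.
Q = w + p: δQ = √(δw² + δp²) = √(21.4 + 0.314) = 4.66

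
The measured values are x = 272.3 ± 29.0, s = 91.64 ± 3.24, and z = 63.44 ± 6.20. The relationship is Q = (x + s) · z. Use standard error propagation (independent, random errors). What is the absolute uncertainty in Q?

2920

Let u = x + s = 363.9. δu = √(δx² + δs²) = √(841 + 10.5) = 29.2, so δu/u = 0.0802.
Q is then a monomial in u, z:
δQ/Q = √((δu/u)² + (1·δz/z)²) = √(0.00643 + 0.00955) = 0.126
Q = 23090, so δQ = 0.126 × 23090 = 2920.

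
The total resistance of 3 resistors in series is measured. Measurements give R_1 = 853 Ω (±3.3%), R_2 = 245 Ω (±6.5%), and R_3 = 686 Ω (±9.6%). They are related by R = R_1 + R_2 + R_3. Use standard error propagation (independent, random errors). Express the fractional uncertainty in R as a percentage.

4.11%

For a sum/difference, combine absolute errors in quadrature:
  (δR_1)² = 792;  (δR_2)² = 254;  (δR_3)² = 4340
δR = √(5380) = 73.4 Ω
R = 1780 Ω, so δR/R = 73.4/1780 = 0.0411.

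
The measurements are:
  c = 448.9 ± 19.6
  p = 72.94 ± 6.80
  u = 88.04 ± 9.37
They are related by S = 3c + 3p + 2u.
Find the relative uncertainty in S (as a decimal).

0.0373

For a sum/difference, combine absolute errors in quadrature:
  (3·δc)² = 3460;  (3·δp)² = 416;  (2·δu)² = 351
δS = √(4220) = 65.0
S = 1742, so δS/S = 65.0/1742 = 0.0373.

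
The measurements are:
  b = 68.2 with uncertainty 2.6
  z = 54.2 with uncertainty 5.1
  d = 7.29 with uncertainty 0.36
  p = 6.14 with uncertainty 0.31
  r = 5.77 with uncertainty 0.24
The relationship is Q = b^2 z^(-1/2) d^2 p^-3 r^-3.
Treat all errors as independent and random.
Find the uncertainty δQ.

0.179

Q is a product of powers, so relative uncertainties combine in quadrature:
  (2·δb/b)² = (2×0.0381)² = 0.00581;  (−½·δz/z)² = (-0.5×0.0941)² = 0.00221;  (2·δd/d)² = (2×0.0494)² = 0.00975;  (-3·δp/p)² = (-3×0.0505)² = 0.0229;  (-3·δr/r)² = (-3×0.0416)² = 0.0156
δQ/Q = √(0.0563) = 0.237
Q = 0.755, so δQ = 0.237 × 0.755 = 0.179.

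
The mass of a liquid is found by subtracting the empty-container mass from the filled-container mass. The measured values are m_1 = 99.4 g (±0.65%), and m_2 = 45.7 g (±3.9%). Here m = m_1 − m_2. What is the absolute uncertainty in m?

1.90 g

m is a linear combination, so absolute uncertainties add in quadrature:
  (δm_1)² = 0.417;  (δm_2)² = 3.18
δm = √(3.59) = 1.90 g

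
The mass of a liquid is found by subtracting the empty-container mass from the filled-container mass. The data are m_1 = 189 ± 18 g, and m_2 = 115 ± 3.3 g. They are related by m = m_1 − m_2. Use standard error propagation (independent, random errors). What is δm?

For a sum/difference, combine absolute errors in quadrature:
  (δm_1)² = 324;  (δm_2)² = 10.9
δm = √(335) = 18.3 g

18.3 g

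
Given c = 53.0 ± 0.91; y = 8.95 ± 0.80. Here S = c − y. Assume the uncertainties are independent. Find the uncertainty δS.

1.21

Each term contributes (cᵢ δxᵢ)² to (δS)²:
  (δc)² = 0.828;  (δy)² = 0.640
δS = √(1.47) = 1.21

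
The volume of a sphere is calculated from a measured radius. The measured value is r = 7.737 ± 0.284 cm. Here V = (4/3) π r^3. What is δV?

Each factor contributes (exponent × relative error)² to (δV/V)²:
  (3·δr/r)² = (3×0.0367)² = 0.0121
δV/V = √(0.0121) = 0.110
V = 1940 cm^3, so δV = 0.110 × 1940 = 214 cm^3.

214 cm^3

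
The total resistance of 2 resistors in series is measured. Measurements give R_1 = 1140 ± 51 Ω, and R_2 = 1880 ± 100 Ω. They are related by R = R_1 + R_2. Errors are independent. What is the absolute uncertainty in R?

Absolute uncertainties add in quadrature for a linear combination:
  (δR_1)² = 2600;  (δR_2)² = 10000
δR = √(12600) = 112 Ω

112 Ω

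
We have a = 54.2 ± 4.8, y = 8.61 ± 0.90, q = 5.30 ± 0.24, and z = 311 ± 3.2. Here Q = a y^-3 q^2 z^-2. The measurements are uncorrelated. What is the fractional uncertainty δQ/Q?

0.339

Relative error in a monomial: (δQ/Q)² = Σ (nᵢ · δxᵢ/xᵢ)².
  (1·δa/a)² = (1×0.0886)² = 0.00784;  (-3·δy/y)² = (-3×0.105)² = 0.0983;  (2·δq/q)² = (2×0.0453)² = 0.00820;  (-2·δz/z)² = (-2×0.0103)² = 0.000423
δQ/Q = √(0.115) = 0.339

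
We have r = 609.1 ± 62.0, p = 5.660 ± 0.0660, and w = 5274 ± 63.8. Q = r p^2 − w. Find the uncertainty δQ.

Let h = r·p^2 = 19510. δh/h = √((1·δr/r)² + (2·δp/p)²) = √(0.0104 + 0.000544) = 0.104, so δh = 2040.
Q = h − w: δQ = √(δh² + δw²) = √(4.15e+06 + 4070) = 2040

2040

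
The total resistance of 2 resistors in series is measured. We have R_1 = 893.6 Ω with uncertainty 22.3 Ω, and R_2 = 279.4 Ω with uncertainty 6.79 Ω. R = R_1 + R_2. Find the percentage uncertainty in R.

1.99%

Sums and differences: (δR)² = Σ (cᵢ δxᵢ)².
  (δR_1)² = 497;  (δR_2)² = 46.1
δR = √(543) = 23.3 Ω
R = 1173 Ω, so δR/R = 23.3/1173 = 0.0199.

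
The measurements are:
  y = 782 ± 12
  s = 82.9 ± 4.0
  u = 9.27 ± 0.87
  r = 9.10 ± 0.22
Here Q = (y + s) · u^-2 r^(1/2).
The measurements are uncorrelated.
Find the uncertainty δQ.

5.73

Let w = y + s = 865. δw = √(δy² + δs²) = √(144 + 16.0) = 12.6, so δw/w = 0.0146.
Q is then a monomial in w, u, r:
δQ/Q = √((δw/w)² + (-2·δu/u)² + (½·δr/r)²) = √(0.000214 + 0.0352 + 0.000146) = 0.189
Q = 30.4, so δQ = 0.189 × 30.4 = 5.73.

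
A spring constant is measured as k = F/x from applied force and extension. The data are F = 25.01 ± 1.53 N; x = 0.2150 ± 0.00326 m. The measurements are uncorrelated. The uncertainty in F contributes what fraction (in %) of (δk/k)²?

94.2%

(δk/k)² = (1·δF/F)² + (-1·δx/x)²
  F term: (1×0.0612)² = 0.00374
  x term: (-1×0.0152)² = 0.000230
Total = 0.00397. Share from F = 0.00374/0.00397 = 0.942.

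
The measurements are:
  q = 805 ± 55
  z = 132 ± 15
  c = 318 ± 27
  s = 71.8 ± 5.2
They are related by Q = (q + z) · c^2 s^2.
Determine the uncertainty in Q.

Let u = q + z = 937. δu = √(δq² + δz²) = √(3020 + 225) = 57.0, so δu/u = 0.0608.
Q is then a monomial in u, c, s:
δQ/Q = √((δu/u)² + (2·δc/c)² + (2·δs/s)²) = √(0.00370 + 0.0288 + 0.0210) = 0.231
Q = 4.88e+11, so δQ = 0.231 × 4.88e+11 = 1.13e+11.

1.13e+11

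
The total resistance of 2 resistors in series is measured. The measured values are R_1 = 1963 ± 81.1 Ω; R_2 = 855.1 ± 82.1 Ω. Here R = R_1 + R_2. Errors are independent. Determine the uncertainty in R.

Absolute uncertainties add in quadrature for a linear combination:
  (δR_1)² = 6580;  (δR_2)² = 6740
δR = √(13300) = 115 Ω

115 Ω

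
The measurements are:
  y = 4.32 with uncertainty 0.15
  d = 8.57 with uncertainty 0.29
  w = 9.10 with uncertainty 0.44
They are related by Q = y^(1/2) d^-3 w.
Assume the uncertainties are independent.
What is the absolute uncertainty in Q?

0.00342

Relative error in a monomial: (δQ/Q)² = Σ (nᵢ · δxᵢ/xᵢ)².
  (½·δy/y)² = (0.5×0.0347)² = 0.000301;  (-3·δd/d)² = (-3×0.0338)² = 0.0103;  (1·δw/w)² = (1×0.0484)² = 0.00234
δQ/Q = √(0.0129) = 0.114
Q = 0.0300, so δQ = 0.114 × 0.0300 = 0.00342.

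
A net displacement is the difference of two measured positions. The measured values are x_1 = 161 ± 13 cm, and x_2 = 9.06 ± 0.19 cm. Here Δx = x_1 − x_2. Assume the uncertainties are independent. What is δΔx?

Each term contributes (cᵢ δxᵢ)² to (δΔx)²:
  (δx_1)² = 169;  (δx_2)² = 0.0361
δΔx = √(169) = 13.0 cm

13.0 cm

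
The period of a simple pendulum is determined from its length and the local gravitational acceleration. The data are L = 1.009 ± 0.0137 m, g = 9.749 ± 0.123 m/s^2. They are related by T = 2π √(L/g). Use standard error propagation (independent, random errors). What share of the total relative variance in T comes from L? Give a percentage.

53.7%

(δT/T)² = (½·δL/L)² + (−½·δg/g)²
  L term: (0.5×0.0136)² = 4.61e-05
  g term: (-0.5×0.0126)² = 3.98e-05
Total = 8.59e-05. Share from L = 4.61e-05/8.59e-05 = 0.537.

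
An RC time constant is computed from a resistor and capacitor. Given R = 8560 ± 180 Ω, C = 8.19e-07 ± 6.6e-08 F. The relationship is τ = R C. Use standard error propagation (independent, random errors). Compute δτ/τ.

0.0833

Products/powers → add relative errors in quadrature, weighted by exponent:
  (1·δR/R)² = (1×0.0210)² = 0.000442;  (1·δC/C)² = (1×0.0806)² = 0.00649
δτ/τ = √(0.00694) = 0.0833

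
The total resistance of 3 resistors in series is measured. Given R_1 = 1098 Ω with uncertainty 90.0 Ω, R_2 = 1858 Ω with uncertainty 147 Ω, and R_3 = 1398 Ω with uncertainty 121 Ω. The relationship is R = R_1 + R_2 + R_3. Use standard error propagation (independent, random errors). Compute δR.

211 Ω

Each term contributes (cᵢ δxᵢ)² to (δR)²:
  (δR_1)² = 8100;  (δR_2)² = 21600;  (δR_3)² = 14600
δR = √(44400) = 211 Ω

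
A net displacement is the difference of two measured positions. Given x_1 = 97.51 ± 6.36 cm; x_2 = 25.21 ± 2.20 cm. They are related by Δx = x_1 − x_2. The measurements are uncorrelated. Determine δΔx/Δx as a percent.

Absolute uncertainties add in quadrature for a linear combination:
  (δx_1)² = 40.4;  (δx_2)² = 4.84
δΔx = √(45.3) = 6.73 cm
Δx = 72.30 cm, so δΔx/Δx = 6.73/72.30 = 0.0931.

9.31%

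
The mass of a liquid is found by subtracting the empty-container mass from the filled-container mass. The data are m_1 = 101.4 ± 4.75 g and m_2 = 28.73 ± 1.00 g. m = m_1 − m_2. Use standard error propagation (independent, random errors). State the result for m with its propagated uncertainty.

Each term contributes (cᵢ δxᵢ)² to (δm)²:
  (δm_1)² = 22.6;  (δm_2)² = 1.00
δm = √(23.6) = 4.85 g
m = 72.67 g.

72.67 ± 4.85 g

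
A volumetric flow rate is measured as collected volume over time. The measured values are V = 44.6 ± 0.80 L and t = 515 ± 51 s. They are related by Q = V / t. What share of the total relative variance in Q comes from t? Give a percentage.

(δQ/Q)² = (1·δV/V)² + (-1·δt/t)²
  V term: (1×0.0179)² = 0.000322
  t term: (-1×0.0990)² = 0.00981
Total = 0.0101. Share from t = 0.00981/0.0101 = 0.968.

96.8%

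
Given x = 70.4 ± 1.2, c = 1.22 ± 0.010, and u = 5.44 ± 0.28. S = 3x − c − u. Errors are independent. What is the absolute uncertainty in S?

For a sum/difference, combine absolute errors in quadrature:
  (3·δx)² = 13.0;  (δc)² = 0.000100;  (δu)² = 0.0784
δS = √(13.0) = 3.61

3.61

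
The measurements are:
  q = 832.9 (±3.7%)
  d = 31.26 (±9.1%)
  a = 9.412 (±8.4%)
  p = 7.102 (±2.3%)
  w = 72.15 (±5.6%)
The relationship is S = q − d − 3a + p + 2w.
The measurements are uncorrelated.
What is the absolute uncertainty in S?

S is a linear combination, so absolute uncertainties add in quadrature:
  (δq)² = 950;  (δd)² = 8.09;  (3·δa)² = 5.63;  (δp)² = 0.0267;  (2·δw)² = 65.3
δS = √(1030) = 32.1

32.1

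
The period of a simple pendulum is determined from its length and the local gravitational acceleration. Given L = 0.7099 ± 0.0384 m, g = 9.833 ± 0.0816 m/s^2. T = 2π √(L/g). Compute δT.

Each factor contributes (exponent × relative error)² to (δT/T)²:
  (½·δL/L)² = (0.5×0.0541)² = 0.000731;  (−½·δg/g)² = (-0.5×0.00830)² = 1.72e-05
δT/T = √(0.000749) = 0.0274
T = 1.688 s, so δT = 0.0274 × 1.688 = 0.0462 s.

0.0462 s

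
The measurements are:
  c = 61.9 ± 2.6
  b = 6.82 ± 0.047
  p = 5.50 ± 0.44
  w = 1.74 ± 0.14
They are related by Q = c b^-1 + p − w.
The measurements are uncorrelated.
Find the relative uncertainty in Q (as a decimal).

Let h = c·b^-1 = 9.08. δh/h = √((1·δc/c)² + (-1·δb/b)²) = √(0.00176 + 4.75e-05) = 0.0426, so δh = 0.386.
Q = h + p − w: δQ = √(δh² + δp² + δw²) = √(0.149 + 0.194 + 0.0196) = 0.602
Q = 12.8, so δQ/Q = 0.602/12.8 = 0.0469.

0.0469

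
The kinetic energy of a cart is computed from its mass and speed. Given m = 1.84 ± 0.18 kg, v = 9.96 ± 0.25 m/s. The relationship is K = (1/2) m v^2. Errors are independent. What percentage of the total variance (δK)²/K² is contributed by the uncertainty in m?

79.2%

(δK/K)² = (1·δm/m)² + (2·δv/v)²
  m term: (1×0.0978)² = 0.00957
  v term: (2×0.0251)² = 0.00252
Total = 0.0121. Share from m = 0.00957/0.0121 = 0.792.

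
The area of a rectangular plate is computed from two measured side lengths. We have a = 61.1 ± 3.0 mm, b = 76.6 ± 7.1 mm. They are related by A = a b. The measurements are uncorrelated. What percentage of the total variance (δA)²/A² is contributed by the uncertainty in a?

(δA/A)² = (1·δa/a)² + (1·δb/b)²
  a term: (1×0.0491)² = 0.00241
  b term: (1×0.0927)² = 0.00859
Total = 0.0110. Share from a = 0.00241/0.0110 = 0.219.

21.9%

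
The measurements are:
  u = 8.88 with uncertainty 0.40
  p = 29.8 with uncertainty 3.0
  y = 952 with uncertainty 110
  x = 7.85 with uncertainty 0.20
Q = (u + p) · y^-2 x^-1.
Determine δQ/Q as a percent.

24.5%

Let w = u + p = 38.7. δw = √(δu² + δp²) = √(0.160 + 9.00) = 3.03, so δw/w = 0.0782.
Q is then a monomial in w, y, x:
δQ/Q = √((δw/w)² + (-2·δy/y)² + (-1·δx/x)²) = √(0.00612 + 0.0534 + 0.000649) = 0.245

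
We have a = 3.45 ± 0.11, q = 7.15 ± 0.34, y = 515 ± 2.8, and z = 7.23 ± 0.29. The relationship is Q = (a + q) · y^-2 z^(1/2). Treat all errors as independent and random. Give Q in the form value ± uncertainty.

(1.07 ± 0.0437) × 10^-4

Let u = a + q = 10.6. δu = √(δa² + δq²) = √(0.0121 + 0.116) = 0.357, so δu/u = 0.0337.
Q is then a monomial in u, y, z:
δQ/Q = √((δu/u)² + (-2·δy/y)² + (½·δz/z)²) = √(0.00114 + 0.000118 + 0.000402) = 0.0407
Q = 0.000107, so δQ = 0.0407 × 0.000107 = 4.37e-06.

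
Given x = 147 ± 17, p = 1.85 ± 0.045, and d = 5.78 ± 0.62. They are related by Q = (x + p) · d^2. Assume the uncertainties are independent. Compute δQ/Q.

0.243

Let u = x + p = 149. δu = √(δx² + δp²) = √(289 + 0.00202) = 17.0, so δu/u = 0.114.
Q is then a monomial in u, d:
δQ/Q = √((δu/u)² + (2·δd/d)²) = √(0.0130 + 0.0460) = 0.243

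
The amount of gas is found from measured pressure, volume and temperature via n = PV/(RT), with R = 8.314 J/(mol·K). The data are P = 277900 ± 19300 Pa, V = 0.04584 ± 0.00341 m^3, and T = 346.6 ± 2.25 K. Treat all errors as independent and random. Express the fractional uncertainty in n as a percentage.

10.2%

Relative error in a monomial: (δn/n)² = Σ (nᵢ · δxᵢ/xᵢ)².
  (1·δP/P)² = (1×0.0694)² = 0.00482;  (1·δV/V)² = (1×0.0744)² = 0.00553;  (-1·δT/T)² = (-1×0.00649)² = 4.21e-05
δn/n = √(0.0104) = 0.102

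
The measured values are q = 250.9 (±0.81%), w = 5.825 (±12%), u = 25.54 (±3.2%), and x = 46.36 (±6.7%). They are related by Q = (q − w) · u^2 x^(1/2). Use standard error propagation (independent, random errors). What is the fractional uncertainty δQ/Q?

0.0728

Let h = q − w = 245.1. δh = √(δq² + δw²) = √(4.13 + 0.489) = 2.15, so δh/h = 0.00877.
Q is then a monomial in h, u, x:
δQ/Q = √((δh/h)² + (2·δu/u)² + (½·δx/x)²) = √(7.69e-05 + 0.00410 + 0.00112) = 0.0728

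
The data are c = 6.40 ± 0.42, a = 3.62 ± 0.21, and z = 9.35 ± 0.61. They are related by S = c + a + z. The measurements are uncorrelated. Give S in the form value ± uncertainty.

For a sum/difference, combine absolute errors in quadrature:
  (δc)² = 0.176;  (δa)² = 0.0441;  (δz)² = 0.372
δS = √(0.593) = 0.770
S = 19.4.

19.4 ± 0.770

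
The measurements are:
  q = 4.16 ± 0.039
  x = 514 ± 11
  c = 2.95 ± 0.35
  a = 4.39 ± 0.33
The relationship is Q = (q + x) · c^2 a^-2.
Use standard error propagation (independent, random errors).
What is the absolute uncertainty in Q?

Let u = q + x = 518. δu = √(δq² + δx²) = √(0.00152 + 121) = 11.0, so δu/u = 0.0212.
Q is then a monomial in u, c, a:
δQ/Q = √((δu/u)² + (2·δc/c)² + (-2·δa/a)²) = √(0.000451 + 0.0563 + 0.0226) = 0.282
Q = 234, so δQ = 0.282 × 234 = 65.9.

65.9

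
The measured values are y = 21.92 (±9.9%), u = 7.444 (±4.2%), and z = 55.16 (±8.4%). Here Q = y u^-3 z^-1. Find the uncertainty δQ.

0.000174

Q is a product of powers, so relative uncertainties combine in quadrature:
  (1·δy/y)² = (1×0.0990)² = 0.00980;  (-3·δu/u)² = (-3×0.0420)² = 0.0159;  (-1·δz/z)² = (-1×0.0840)² = 0.00706
δQ/Q = √(0.0327) = 0.181
Q = 0.0009634, so δQ = 0.181 × 0.0009634 = 0.000174.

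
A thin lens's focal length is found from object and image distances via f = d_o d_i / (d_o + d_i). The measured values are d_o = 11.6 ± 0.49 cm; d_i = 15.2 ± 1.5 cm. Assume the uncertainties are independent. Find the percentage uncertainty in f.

4.90%

∂f/∂d_o = (d_i/(d_o+d_i))² = 0.322;  ∂f/∂d_i = (d_o/(d_o+d_i))² = 0.187
δf = √((∂f/∂d_o · δd_o)² + (∂f/∂d_i · δd_i)²) = √(0.0248 + 0.0790) = 0.322 cm
f = 6.58 cm, so δf/f = 0.322/6.58 = 0.0490.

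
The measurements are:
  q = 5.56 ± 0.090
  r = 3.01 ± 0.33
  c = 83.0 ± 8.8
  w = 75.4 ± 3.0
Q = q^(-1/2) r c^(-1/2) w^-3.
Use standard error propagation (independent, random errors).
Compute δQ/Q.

0.171

Products/powers → add relative errors in quadrature, weighted by exponent:
  (−½·δq/q)² = (-0.5×0.0162)² = 6.55e-05;  (1·δr/r)² = (1×0.110)² = 0.0120;  (−½·δc/c)² = (-0.5×0.106)² = 0.00281;  (-3·δw/w)² = (-3×0.0398)² = 0.0142
δQ/Q = √(0.0291) = 0.171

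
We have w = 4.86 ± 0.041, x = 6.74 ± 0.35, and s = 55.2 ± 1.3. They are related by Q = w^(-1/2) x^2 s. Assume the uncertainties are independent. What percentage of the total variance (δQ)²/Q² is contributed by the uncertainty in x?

(δQ/Q)² = (−½·δw/w)² + (2·δx/x)² + (1·δs/s)²
  w term: (-0.5×0.00844)² = 1.78e-05
  x term: (2×0.0519)² = 0.0108
  s term: (1×0.0236)² = 0.000555
Total = 0.0114. Share from x = 0.0108/0.0114 = 0.950.

95.0%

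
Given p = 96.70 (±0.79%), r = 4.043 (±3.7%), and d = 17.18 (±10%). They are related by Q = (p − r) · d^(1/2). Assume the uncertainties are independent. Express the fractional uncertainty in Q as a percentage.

Let u = p − r = 92.66. δu = √(δp² + δr²) = √(0.584 + 0.0224) = 0.778, so δu/u = 0.00840.
Q is then a monomial in u, d:
δQ/Q = √((δu/u)² + (½·δd/d)²) = √(7.06e-05 + 0.00250) = 0.0507

5.07%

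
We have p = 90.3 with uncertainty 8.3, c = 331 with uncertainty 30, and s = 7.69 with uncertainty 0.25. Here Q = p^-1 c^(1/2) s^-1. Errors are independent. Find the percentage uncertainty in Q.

10.8%

Relative error in a monomial: (δQ/Q)² = Σ (nᵢ · δxᵢ/xᵢ)².
  (-1·δp/p)² = (-1×0.0919)² = 0.00845;  (½·δc/c)² = (0.5×0.0906)² = 0.00205;  (-1·δs/s)² = (-1×0.0325)² = 0.00106
δQ/Q = √(0.0116) = 0.108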